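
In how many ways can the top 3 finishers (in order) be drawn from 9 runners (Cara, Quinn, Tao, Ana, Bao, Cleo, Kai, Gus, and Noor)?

This is an ordered selection of 3 from 9: P(9,3).
That gives 9 × 8 × 7 = 504.

504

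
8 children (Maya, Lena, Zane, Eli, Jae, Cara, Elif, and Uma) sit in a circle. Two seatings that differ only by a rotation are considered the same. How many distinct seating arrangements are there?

Around a circle, 8 distinct people have 8!/8 = (7)! = 5040 rotationally distinct seatings.

5040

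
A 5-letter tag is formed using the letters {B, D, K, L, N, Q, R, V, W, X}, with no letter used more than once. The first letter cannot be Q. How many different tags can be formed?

The first letter has 10−1 = 9 choices (anything except Q).
The remaining 4 letters are filled from the other 9 symbols without repetition: 9 × 8 × 7 × 6 = 3024.
Total: 9 × 3024 = 27216.

27216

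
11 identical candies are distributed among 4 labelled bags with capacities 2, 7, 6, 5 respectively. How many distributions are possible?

103

Ignoring the caps, the number of non-negative solutions to x_1+…+x_4 = 11 is C(14,3) = 364.
Subtract solutions that violate a single cap (substitute x_i' = x_i − (cap_i+1)): x_1 ≥ 3 gives C(11,3) = 165; x_2 ≥ 8 gives C(6,3) = 20; x_3 ≥ 7 gives C(7,3) = 35; x_4 ≥ 6 gives C(8,3) = 56. Together 276.
Add back pairs where two caps are both exceeded: 1 + 4 + 10 + 0 + 0 + 0 = 15.
By inclusion–exclusion the count is 364 − 276 + 15 = 103.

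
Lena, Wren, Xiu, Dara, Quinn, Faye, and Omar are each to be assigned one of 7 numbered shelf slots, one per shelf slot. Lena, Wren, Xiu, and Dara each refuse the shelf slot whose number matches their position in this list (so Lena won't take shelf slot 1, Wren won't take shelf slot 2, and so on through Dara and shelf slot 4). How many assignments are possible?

2790

Let Aᵢ (for 1 ≤ i ≤ 4) be the placements that put person i in their forbidden shelf slot. Any j of these fix j positions, leaving (7−j)! ways to fill the rest, and there are C(4,j) ways to pick which j.
By inclusion–exclusion, the number of valid placements is Σ_{j=0}^{4} (−1)^j C(4,j)·(7−j)!.
Computing: 5040 − 2880 + 720 − 96 + 6 = 2790.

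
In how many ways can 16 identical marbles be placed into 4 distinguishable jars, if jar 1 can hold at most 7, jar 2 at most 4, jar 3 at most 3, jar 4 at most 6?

34

Without the upper bounds there are C(19,3) = 969 ways to split 16 among 4 jars.
Subtract solutions that violate a single cap (substitute x_i' = x_i − (cap_i+1)): x_1 ≥ 8 gives C(11,3) = 165; x_2 ≥ 5 gives C(14,3) = 364; x_3 ≥ 4 gives C(15,3) = 455; x_4 ≥ 7 gives C(12,3) = 220. Together 1204.
Add back pairs where two caps are both exceeded: 20 + 35 + 4 + 120 + 35 + 56 = 270.
Subtract triples: 0 + 0 + 0 + 1 = 1.
By inclusion–exclusion the count is 969 − 1204 + 270 − 1 = 34.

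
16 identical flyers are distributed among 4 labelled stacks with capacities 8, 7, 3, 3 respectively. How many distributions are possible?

48

By stars and bars, unrestricted non-negative solutions to x_1+…+x_4 = 16 number C(16+3,3) = 969.
Subtract solutions that violate a single cap (substitute x_i' = x_i − (cap_i+1)): x_1 ≥ 9 gives C(10,3) = 120; x_2 ≥ 8 gives C(11,3) = 165; x_3 ≥ 4 gives C(15,3) = 455; x_4 ≥ 4 gives C(15,3) = 455. Together 1195.
Add back pairs where two caps are both exceeded: 0 + 20 + 20 + 35 + 35 + 165 = 275.
Subtract triples: 0 + 0 + 0 + 1 = 1.
By inclusion–exclusion the count is 969 − 1195 + 275 − 1 = 48.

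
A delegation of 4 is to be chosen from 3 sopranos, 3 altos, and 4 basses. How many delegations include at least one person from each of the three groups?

Total 4-person selections from all 10: C(10,4) = 210.
Selections missing a whole group: no sopranos → C(7,4) = 35; no altos → C(7,4) = 35; no basses → C(6,4) = 15.
Add back selections omitting two groups (i.e. drawn from a single group): C(3,4) + C(3,4) + C(4,4) = 1.
By inclusion–exclusion: 210 − 85 + 1 = 126.

126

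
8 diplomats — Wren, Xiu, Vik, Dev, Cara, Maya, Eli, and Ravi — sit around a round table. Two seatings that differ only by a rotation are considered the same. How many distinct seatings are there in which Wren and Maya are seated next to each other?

1440

Treat {Wren, Maya} as one unit (2 internal orders) and seat the resulting 7 units around the table: (6)! circular arrangements.
So 2 × (6)! = 2 × 720 = 1440.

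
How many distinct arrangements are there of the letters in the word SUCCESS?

Letter multiplicities in SUCCESS: C×2, E×1, S×3, U×1.
The number of distinct arrangements is 7!/(3!·2!) = 5040/12 = 420.

420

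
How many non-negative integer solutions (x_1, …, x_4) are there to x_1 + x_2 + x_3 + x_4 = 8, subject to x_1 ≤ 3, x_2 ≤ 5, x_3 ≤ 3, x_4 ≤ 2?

38

Without the upper bounds there are C(11,3) = 165 ways to split 8 among 4 variables.
Subtract solutions that violate a single cap (substitute x_i' = x_i − (cap_i+1)): x_1 ≥ 4 gives C(7,3) = 35; x_2 ≥ 6 gives C(5,3) = 10; x_3 ≥ 4 gives C(7,3) = 35; x_4 ≥ 3 gives C(8,3) = 56. Together 136.
Add back pairs where two caps are both exceeded: 0 + 1 + 4 + 0 + 0 + 4 = 9.
By inclusion–exclusion the count is 165 − 136 + 9 = 38.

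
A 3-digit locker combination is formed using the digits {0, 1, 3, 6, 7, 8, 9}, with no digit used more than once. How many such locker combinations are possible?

210

With no repetition, fill the 3 digits in order: 7 choices, then 6, down to 5.
That product is 7 × 6 × 5 = 210.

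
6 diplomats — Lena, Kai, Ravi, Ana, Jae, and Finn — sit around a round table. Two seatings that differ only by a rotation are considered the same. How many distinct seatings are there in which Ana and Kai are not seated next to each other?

All circular seatings of 6 people number (5)! = 120.
Seatings with Ana beside Kai: treat them as a block with 2 internal orders, giving 2 × (4)! = 48.
Subtracting, 120 − 48 = 72.

72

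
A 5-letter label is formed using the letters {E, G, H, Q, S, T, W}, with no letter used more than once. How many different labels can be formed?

With no repetition, fill the 5 letters in order: 7 choices, then 6, down to 3.
7 × 6 × 5 × 4 × 3 = 2520.

2520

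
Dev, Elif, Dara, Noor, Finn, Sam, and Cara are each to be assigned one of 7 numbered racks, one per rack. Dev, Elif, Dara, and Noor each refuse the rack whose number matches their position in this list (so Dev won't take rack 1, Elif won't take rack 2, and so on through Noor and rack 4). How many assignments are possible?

Let Aᵢ (for 1 ≤ i ≤ 4) be the placements that put person i in their forbidden rack. Any j of these fix j positions, leaving (7−j)! ways to fill the rest, and there are C(4,j) ways to pick which j.
By inclusion–exclusion, the number of valid placements is Σ_{j=0}^{4} (−1)^j C(4,j)·(7−j)!.
Computing: 5040 − 2880 + 720 − 96 + 6 = 2790.

2790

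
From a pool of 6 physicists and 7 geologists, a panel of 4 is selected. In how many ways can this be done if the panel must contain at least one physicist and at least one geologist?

665

Unrestricted: C(13,4) = 715 ways to pick any 4 of the 13.
Selections missing a whole group: no physicists → C(7,4) = 35; no geologists → C(6,4) = 15.
Both groups omitted at once is impossible, so 715 − 50 = 665.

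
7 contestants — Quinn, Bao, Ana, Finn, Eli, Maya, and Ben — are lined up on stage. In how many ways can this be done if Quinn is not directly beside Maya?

3600

Of the 7! = 5040 arrangements, those with Quinn and Maya adjacent number 2 × 6! = 1440 (treat the pair as a block with 2 internal orders).
So 5040 − 1440 = 3600 arrangements keep them apart.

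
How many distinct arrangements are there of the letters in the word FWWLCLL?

Letter multiplicities in FWWLCLL: C×1, F×1, L×3, W×2.
The number of distinct arrangements is 7!/(3!·2!) = 5040/12 = 420.

420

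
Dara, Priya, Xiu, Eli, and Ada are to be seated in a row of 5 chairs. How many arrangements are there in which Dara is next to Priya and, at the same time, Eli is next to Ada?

24

Treat {Dara,Priya} as one block (2 orders) and {Eli,Ada} as another (2 orders).
That leaves 3 units to arrange: 2 × 2 × 3! = 4 × 6 = 24.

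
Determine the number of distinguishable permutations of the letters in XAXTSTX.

420

The 7 letters of XAXTSTX have repeats: T appearing twice and X appearing 3 times.
Dividing 7! = 5040 by 3!·2! = 12 for the repeated letters gives 420.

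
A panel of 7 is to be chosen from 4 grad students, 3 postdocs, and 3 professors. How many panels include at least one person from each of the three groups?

118

With no constraint there are C(10,7) = 120 possible selections.
Subtract selections that omit an entire group: no grad students → C(6,7) = 0; no postdocs → C(7,7) = 1; no professors → C(7,7) = 1.
Add back selections omitting two groups (i.e. drawn from a single group): C(4,7) + C(3,7) + C(3,7) = 0.
By inclusion–exclusion: 120 − 2 + 0 = 118.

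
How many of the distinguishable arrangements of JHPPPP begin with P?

20

Fix P in the first position and arrange the remaining 5 letters.
Those 5 letters have P appearing 3 times, giving (5)!/(3!) = 20.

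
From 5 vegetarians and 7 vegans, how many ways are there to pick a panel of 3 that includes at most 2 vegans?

185

Split by how many vegans are chosen (0 through 2).
Sum: C(7,0)·C(5,3) + C(7,1)·C(5,2) + C(7,2)·C(5,1) = 10 + 70 + 105 = 185.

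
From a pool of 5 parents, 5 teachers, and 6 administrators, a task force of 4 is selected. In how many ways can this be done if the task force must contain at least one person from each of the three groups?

975

Total 4-person selections from all 16: C(16,4) = 1820.
Selections missing a whole group: no parents → C(11,4) = 330; no teachers → C(11,4) = 330; no administrators → C(10,4) = 210.
Add back selections omitting two groups (i.e. drawn from a single group): C(5,4) + C(5,4) + C(6,4) = 25.
By inclusion–exclusion: 1820 − 870 + 25 = 975.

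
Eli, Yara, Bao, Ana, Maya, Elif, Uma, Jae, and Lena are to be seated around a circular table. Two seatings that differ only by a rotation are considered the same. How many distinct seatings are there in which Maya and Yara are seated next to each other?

Glue Maya and Yara into a block (2 internal orders). Seating 8 units around a circle gives (7)! arrangements.
So 2 × (7)! = 2 × 5040 = 10080.

10080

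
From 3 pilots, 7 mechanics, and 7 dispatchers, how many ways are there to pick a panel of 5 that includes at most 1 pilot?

Split by how many pilots are chosen (0 through 1).
Sum: C(3,0)·C(14,5) + C(3,1)·C(14,4) = 2002 + 3003 = 5005.

5005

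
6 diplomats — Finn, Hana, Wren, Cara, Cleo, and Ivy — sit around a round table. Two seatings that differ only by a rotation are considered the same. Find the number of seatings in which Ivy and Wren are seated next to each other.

48

Glue Ivy and Wren into a block (2 internal orders). Seating 5 units around a circle gives (4)! arrangements.
So 2 × (4)! = 2 × 24 = 48.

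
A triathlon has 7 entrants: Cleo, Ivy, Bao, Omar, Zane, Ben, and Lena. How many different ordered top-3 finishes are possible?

There are 7 choices for 1st place, 6 for 2nd, and 5 for 3rd.
That gives 7 × 6 × 5 = 210.

210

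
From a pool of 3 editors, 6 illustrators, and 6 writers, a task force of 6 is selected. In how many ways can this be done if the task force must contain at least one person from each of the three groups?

Total 6-person selections from all 15: C(15,6) = 5005.
Subtract selections that omit an entire group: no editors → C(12,6) = 924; no illustrators → C(9,6) = 84; no writers → C(9,6) = 84.
Add back selections omitting two groups (i.e. drawn from a single group): C(3,6) + C(6,6) + C(6,6) = 2.
By inclusion–exclusion: 5005 − 1092 + 2 = 3915.

3915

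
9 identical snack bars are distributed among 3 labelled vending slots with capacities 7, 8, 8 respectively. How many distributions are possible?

50

Without the upper bounds there are C(11,2) = 55 ways to split 9 among 3 vending slots.
Subtract solutions that violate a single cap (substitute x_i' = x_i − (cap_i+1)): x_1 ≥ 8 gives C(3,2) = 3; x_2 ≥ 9 gives C(2,2) = 1; x_3 ≥ 9 gives C(2,2) = 1. Together 5.
No two caps can be exceeded simultaneously, so the pair terms are all 0.
By inclusion–exclusion the count is 55 − 5 + 0 = 50.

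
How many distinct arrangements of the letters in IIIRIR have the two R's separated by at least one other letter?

10

Total arrangements of IIIRIR: 6!/(4!·2!) = 15.
If the two R's are adjacent, glue them into one block, leaving 5 items to arrange: (5)!/(4!) = 5 ways.
Hence 15 − 5 = 10.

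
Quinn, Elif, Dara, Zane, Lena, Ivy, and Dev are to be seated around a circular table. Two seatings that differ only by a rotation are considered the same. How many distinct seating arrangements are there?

720

Seat Quinn anywhere (absorbing the rotational symmetry), then permute the other 6: (6)! = 720.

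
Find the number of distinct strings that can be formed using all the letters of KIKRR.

KIKRR has 5 letters with K appearing twice and R appearing twice.
Dividing 5! = 120 by 2!·2! = 4 for the repeated letters gives 30.

30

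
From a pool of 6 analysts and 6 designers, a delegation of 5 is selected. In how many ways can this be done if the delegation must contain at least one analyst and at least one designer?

780

Unrestricted: C(12,5) = 792 ways to pick any 5 of the 12.
Subtract selections that omit an entire group: no analysts → C(6,5) = 6; no designers → C(6,5) = 6.
Both groups omitted at once is impossible, so 792 − 12 = 780.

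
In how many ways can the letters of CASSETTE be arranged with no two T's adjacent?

3780

Total arrangements of CASSETTE: 8!/(2!·2!·2!) = 5040.
Arrangements with the T's together: treat TT as one letter, giving (7)!/(2!·2!) = 1260.
Hence 5040 − 1260 = 3780.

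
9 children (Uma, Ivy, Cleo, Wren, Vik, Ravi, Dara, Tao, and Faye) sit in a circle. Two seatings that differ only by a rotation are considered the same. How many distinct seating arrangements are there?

Fix one person's seat to break rotational symmetry; the remaining 8 people can be arranged in (8)! = 40320 ways.

40320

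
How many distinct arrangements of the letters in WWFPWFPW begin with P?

105

Fix P in the first position and arrange the remaining 7 letters.
Those 7 letters have F appearing twice and W appearing 4 times, giving (7)!/(4!·2!) = 105.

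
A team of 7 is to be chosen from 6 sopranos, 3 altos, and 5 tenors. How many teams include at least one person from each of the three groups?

Total 7-person selections from all 14: C(14,7) = 3432.
Subtract selections that omit an entire group: no sopranos → C(8,7) = 8; no altos → C(11,7) = 330; no tenors → C(9,7) = 36.
Add back selections omitting two groups (i.e. drawn from a single group): C(6,7) + C(3,7) + C(5,7) = 0.
By inclusion–exclusion: 3432 − 374 + 0 = 3058.

3058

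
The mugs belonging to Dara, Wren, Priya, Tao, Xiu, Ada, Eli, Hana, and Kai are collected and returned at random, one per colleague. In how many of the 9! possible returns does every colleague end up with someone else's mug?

Let Aᵢ be the assignments in which colleague i gets their own mug. We want the size of the complement of A₁∪…∪A_9.
By inclusion–exclusion this is Σ_{j=0}^{9} (−1)^j C(9,j)·(9−j)!.
Computing: 362880 − 362880 + 181440 − 60480 + 15120 − 3024 + 504 − 72 + 9 − 1 = 133496.

133496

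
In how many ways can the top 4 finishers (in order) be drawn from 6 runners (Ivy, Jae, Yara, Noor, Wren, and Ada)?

This is an ordered selection of 4 from 6: P(6,4).
That gives 6 × 5 × 4 × 3 = 360.

360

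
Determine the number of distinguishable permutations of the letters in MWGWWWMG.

420

The 8 letters of MWGWWWMG have repeats: G appearing twice, M appearing twice, and W appearing 4 times.
The number of distinct arrangements is 8!/(4!·2!·2!) = 40320/96 = 420.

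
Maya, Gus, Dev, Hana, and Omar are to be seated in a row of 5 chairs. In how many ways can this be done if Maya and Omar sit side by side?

Place the 3 others and the Maya-Omar pair as 4 objects in a line; the pair has 2 internal arrangements.
So the count is 2·(4)! = 48.

48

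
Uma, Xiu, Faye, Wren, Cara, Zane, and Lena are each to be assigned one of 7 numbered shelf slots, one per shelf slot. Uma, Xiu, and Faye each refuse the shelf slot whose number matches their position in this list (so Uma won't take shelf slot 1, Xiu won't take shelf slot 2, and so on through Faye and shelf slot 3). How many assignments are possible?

Let Aᵢ (for i ∈ {1, 2, 3}) be the placements that put person i in their forbidden shelf slot. Any j of these fix j positions, leaving (7−j)! ways to fill the rest, and there are C(3,j) ways to pick which j.
By inclusion–exclusion, the number of valid placements is Σ_{j=0}^{3} (−1)^j C(3,j)·(7−j)!.
Computing: 5040 − 2160 + 360 − 24 = 3216.

3216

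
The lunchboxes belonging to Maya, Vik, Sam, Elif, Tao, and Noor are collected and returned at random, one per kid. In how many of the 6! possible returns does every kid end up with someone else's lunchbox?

265

Let Aᵢ be the assignments in which kid i gets their own lunchbox. We want the size of the complement of A₁∪…∪A_6.
By inclusion–exclusion this is Σ_{j=0}^{6} (−1)^j C(6,j)·(6−j)!.
Computing: 720 − 720 + 360 − 120 + 30 − 6 + 1 = 265.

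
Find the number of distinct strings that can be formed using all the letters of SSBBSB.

20

The 6 letters of SSBBSB have repeats: B appearing 3 times and S appearing 3 times.
So there are 6! / (3!·3!) = 20 distinguishable arrangements.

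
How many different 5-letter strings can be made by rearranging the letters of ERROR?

20

ERROR has 5 letters with R appearing 3 times.
So there are 5! / (3!) = 20 distinguishable arrangements.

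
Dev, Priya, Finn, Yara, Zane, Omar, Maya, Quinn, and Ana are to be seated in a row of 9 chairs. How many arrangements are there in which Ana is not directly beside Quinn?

282240

Of the 9! = 362880 arrangements, those with Ana and Quinn adjacent number 2 × 8! = 80640 (treat the pair as a block with 2 internal orders).
So 362880 − 80640 = 282240 arrangements keep them apart.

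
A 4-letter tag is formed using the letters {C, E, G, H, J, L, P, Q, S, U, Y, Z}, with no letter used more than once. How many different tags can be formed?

This is a permutation of 4 out of 12: P(12,4) = 12!/8!.
That product is 12 × 11 × 10 × 9 = 11880.

11880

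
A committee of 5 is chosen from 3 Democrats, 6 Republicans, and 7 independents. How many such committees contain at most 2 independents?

Split by how many independents are chosen (0 through 2).
Sum: C(7,0)·C(9,5) + C(7,1)·C(9,4) + C(7,2)·C(9,3) = 126 + 882 + 1764 = 2772.

2772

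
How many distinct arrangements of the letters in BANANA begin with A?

With the first slot taken by A, it remains to arrange the other 5 letters (BNANA).
Those 5 letters have A appearing twice and N appearing twice, giving (5)!/(2!·2!) = 30.

30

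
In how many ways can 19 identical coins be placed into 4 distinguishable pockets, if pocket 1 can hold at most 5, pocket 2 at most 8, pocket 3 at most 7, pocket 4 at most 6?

115

Without the upper bounds there are C(22,3) = 1540 ways to split 19 among 4 pockets.
Subtract solutions that violate a single cap (substitute x_i' = x_i − (cap_i+1)): x_1 ≥ 6 gives C(16,3) = 560; x_2 ≥ 9 gives C(13,3) = 286; x_3 ≥ 8 gives C(14,3) = 364; x_4 ≥ 7 gives C(15,3) = 455. Together 1665.
Add back pairs where two caps are both exceeded: 35 + 56 + 84 + 10 + 20 + 35 = 240.
By inclusion–exclusion the count is 1540 − 1665 + 240 = 115.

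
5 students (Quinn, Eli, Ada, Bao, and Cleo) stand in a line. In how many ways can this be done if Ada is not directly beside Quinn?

72

Of the 5! = 120 arrangements, those with Ada and Quinn adjacent number 2 × 4! = 48 (treat the pair as a block with 2 internal orders).
Complementary counting: 120 − 48 = 72.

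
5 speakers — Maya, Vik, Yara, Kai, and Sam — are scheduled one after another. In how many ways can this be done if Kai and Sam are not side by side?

There are 5! = 120 arrangements in all. If Kai and Sam are adjacent, merging them into one block gives 2·(4)! = 48 arrangements.
Complementary counting: 120 − 48 = 72.

72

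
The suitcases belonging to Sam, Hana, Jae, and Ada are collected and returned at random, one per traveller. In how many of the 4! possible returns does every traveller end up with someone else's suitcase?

9

Let Aᵢ be the assignments in which traveller i gets their own suitcase. We want the size of the complement of A₁∪…∪A_4.
By inclusion–exclusion this is Σ_{j=0}^{4} (−1)^j C(4,j)·(4−j)!.
Computing: 24 − 24 + 12 − 4 + 1 = 9.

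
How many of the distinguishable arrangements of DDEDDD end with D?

Fix D in the last position and arrange the remaining 5 letters.
Those 5 letters have D appearing 4 times, giving (5)!/(4!) = 5.

5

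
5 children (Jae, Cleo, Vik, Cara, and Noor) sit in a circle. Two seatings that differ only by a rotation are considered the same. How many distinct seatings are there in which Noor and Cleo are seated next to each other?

12

Glue Noor and Cleo into a block (2 internal orders). Seating 4 units around a circle gives (3)! arrangements.
So 2 × (3)! = 2 × 6 = 12.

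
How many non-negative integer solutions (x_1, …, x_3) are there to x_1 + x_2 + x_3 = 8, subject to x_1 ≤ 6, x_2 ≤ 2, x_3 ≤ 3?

By stars and bars, unrestricted non-negative solutions to x_1+…+x_3 = 8 number C(8+2,2) = 45.
Subtract solutions that violate a single cap (substitute x_i' = x_i − (cap_i+1)): x_1 ≥ 7 gives C(3,2) = 3; x_2 ≥ 3 gives C(7,2) = 21; x_3 ≥ 4 gives C(6,2) = 15. Together 39.
Add back pairs where two caps are both exceeded: 0 + 0 + 3 = 3.
By inclusion–exclusion the count is 45 − 39 + 3 = 9.

9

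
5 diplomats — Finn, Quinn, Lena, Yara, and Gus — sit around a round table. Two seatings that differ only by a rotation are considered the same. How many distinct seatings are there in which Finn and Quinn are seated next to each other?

12

Glue Finn and Quinn into a block (2 internal orders). Seating 4 units around a circle gives (3)! arrangements.
So 2 × (3)! = 2 × 6 = 12.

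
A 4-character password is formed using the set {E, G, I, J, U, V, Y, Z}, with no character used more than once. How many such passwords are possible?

1680

Choose and order 4 of the 8 symbols: the first character has 8 options, the next 7, then 6, 5.
That product is 8 × 7 × 6 × 5 = 1680.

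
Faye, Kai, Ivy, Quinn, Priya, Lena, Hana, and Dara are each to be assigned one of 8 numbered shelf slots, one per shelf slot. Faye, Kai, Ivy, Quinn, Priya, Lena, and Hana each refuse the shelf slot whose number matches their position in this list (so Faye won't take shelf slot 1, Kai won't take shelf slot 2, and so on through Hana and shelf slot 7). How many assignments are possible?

16687

Let Aᵢ (for 1 ≤ i ≤ 7) be the placements that put person i in their forbidden shelf slot. Any j of these fix j positions, leaving (8−j)! ways to fill the rest, and there are C(7,j) ways to pick which j.
By inclusion–exclusion, the number of valid placements is Σ_{j=0}^{7} (−1)^j C(7,j)·(8−j)!.
Computing: 40320 − 35280 + 15120 − 4200 + 840 − 126 + 14 − 1 = 16687.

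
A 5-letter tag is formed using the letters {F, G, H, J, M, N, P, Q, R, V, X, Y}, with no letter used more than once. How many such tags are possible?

95040

With no repetition, fill the 5 letters in order: 12 choices, then 11, down to 8.
12 × 11 × 10 × 9 × 8 = 95040.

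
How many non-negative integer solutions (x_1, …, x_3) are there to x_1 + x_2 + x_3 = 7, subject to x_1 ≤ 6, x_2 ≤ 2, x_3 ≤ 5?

Without the upper bounds there are C(9,2) = 36 ways to split 7 among 3 variables.
Subtract solutions that violate a single cap (substitute x_i' = x_i − (cap_i+1)): x_1 ≥ 7 gives C(2,2) = 1; x_2 ≥ 3 gives C(6,2) = 15; x_3 ≥ 6 gives C(3,2) = 3. Together 19.
No two caps can be exceeded simultaneously, so the pair terms are all 0.
By inclusion–exclusion the count is 36 − 19 + 0 = 17.

17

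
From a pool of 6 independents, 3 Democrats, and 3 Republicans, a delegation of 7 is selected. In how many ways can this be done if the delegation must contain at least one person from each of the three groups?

720

Unrestricted: C(12,7) = 792 ways to pick any 7 of the 12.
Subtract selections that omit an entire group: no independents → C(6,7) = 0; no Democrats → C(9,7) = 36; no Republicans → C(9,7) = 36.
Add back selections omitting two groups (i.e. drawn from a single group): C(6,7) + C(3,7) + C(3,7) = 0.
By inclusion–exclusion: 792 − 72 + 0 = 720.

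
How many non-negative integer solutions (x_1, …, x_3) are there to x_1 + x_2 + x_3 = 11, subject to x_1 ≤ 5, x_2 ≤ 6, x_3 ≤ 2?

Ignoring the caps, the number of non-negative solutions to x_1+…+x_3 = 11 is C(13,2) = 78.
Subtract solutions that violate a single cap (substitute x_i' = x_i − (cap_i+1)): x_1 ≥ 6 gives C(7,2) = 21; x_2 ≥ 7 gives C(6,2) = 15; x_3 ≥ 3 gives C(10,2) = 45. Together 81.
Add back pairs where two caps are both exceeded: 0 + 6 + 3 = 9.
By inclusion–exclusion the count is 78 − 81 + 9 = 6.

6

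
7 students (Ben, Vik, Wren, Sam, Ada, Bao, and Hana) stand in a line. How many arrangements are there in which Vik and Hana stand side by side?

Glue Vik and Hana into one block (2 internal orders), leaving 6 units to arrange in a row.
So the count is 2·(6)! = 1440.

1440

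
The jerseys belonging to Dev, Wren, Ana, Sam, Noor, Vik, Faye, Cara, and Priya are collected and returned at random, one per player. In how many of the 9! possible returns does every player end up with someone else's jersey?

133496

Count assignments avoiding every fixed point. For any j of the 9 players fixed to their old jersey, the other 9−j can be arranged in (9−j)! ways.
By inclusion–exclusion this is Σ_{j=0}^{9} (−1)^j C(9,j)·(9−j)!.
Computing: 362880 − 362880 + 181440 − 60480 + 15120 − 3024 + 504 − 72 + 9 − 1 = 133496.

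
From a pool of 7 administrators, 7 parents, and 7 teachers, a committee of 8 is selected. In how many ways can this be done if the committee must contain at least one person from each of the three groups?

Total 8-person selections from all 21: C(21,8) = 203490.
Subtract selections that omit an entire group: no administrators → C(14,8) = 3003; no parents → C(14,8) = 3003; no teachers → C(14,8) = 3003.
Add back selections omitting two groups (i.e. drawn from a single group): C(7,8) + C(7,8) + C(7,8) = 0.
By inclusion–exclusion: 203490 − 9009 + 0 = 194481.

194481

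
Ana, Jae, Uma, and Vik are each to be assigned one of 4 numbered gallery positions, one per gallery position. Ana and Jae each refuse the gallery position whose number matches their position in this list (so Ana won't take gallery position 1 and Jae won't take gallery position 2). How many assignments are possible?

14

Let Aᵢ (for i ∈ {1, 2}) be the placements that put person i in their forbidden gallery position. Any j of these fix j positions, leaving (4−j)! ways to fill the rest, and there are C(2,j) ways to pick which j.
By inclusion–exclusion, the number of valid placements is Σ_{j=0}^{2} (−1)^j C(2,j)·(4−j)!.
Computing: 24 − 12 + 2 = 14.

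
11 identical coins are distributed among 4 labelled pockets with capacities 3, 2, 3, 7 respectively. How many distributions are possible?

29

By stars and bars, unrestricted non-negative solutions to x_1+…+x_4 = 11 number C(11+3,3) = 364.
Subtract solutions that violate a single cap (substitute x_i' = x_i − (cap_i+1)): x_1 ≥ 4 gives C(10,3) = 120; x_2 ≥ 3 gives C(11,3) = 165; x_3 ≥ 4 gives C(10,3) = 120; x_4 ≥ 8 gives C(6,3) = 20. Together 425.
Add back pairs where two caps are both exceeded: 35 + 20 + 0 + 35 + 1 + 0 = 91.
Subtract triples: 1 + 0 + 0 + 0 = 1.
By inclusion–exclusion the count is 364 − 425 + 91 − 1 = 29.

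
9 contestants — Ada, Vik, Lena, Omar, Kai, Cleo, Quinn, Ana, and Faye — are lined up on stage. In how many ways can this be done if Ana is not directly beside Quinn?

There are 9! = 362880 arrangements in all. If Ana and Quinn are adjacent, merging them into one block gives 2·(8)! = 80640 arrangements.
So 362880 − 80640 = 282240 arrangements keep them apart.

282240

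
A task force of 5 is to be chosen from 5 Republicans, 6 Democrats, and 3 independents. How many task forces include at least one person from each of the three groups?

1365

Total 5-person selections from all 14: C(14,5) = 2002.
Selections missing a whole group: no Republicans → C(9,5) = 126; no Democrats → C(8,5) = 56; no independents → C(11,5) = 462.
Add back selections omitting two groups (i.e. drawn from a single group): C(5,5) + C(6,5) + C(3,5) = 7.
By inclusion–exclusion: 2002 − 644 + 7 = 1365.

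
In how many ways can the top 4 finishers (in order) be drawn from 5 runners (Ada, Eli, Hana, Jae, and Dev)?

This is an ordered selection of 4 from 5: P(5,4).
That gives 5 × 4 × 3 × 2 = 120.

120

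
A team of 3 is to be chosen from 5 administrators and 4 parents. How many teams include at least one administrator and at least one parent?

70

Unrestricted: C(9,3) = 84 ways to pick any 3 of the 9.
Selections missing a whole group: no administrators → C(4,3) = 4; no parents → C(5,3) = 10.
Both groups omitted at once is impossible, so 84 − 14 = 70.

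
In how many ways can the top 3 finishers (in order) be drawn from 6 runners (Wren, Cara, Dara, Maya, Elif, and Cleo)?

This is an ordered selection of 3 from 6: P(6,3).
That gives 6 × 5 × 4 = 120.

120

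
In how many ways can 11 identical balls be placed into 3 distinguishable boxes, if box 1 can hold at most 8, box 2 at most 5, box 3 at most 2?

12

By stars and bars, unrestricted non-negative solutions to x_1+…+x_3 = 11 number C(11+2,2) = 78.
Subtract solutions that violate a single cap (substitute x_i' = x_i − (cap_i+1)): x_1 ≥ 9 gives C(4,2) = 6; x_2 ≥ 6 gives C(7,2) = 21; x_3 ≥ 3 gives C(10,2) = 45. Together 72.
Add back pairs where two caps are both exceeded: 0 + 0 + 6 = 6.
By inclusion–exclusion the count is 78 − 72 + 6 = 12.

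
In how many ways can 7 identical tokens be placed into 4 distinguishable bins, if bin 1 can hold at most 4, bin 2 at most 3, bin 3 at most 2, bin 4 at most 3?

37

Without the upper bounds there are C(10,3) = 120 ways to split 7 among 4 bins.
Subtract solutions that violate a single cap (substitute x_i' = x_i − (cap_i+1)): x_1 ≥ 5 gives C(5,3) = 10; x_2 ≥ 4 gives C(6,3) = 20; x_3 ≥ 3 gives C(7,3) = 35; x_4 ≥ 4 gives C(6,3) = 20. Together 85.
Add back pairs where two caps are both exceeded: 0 + 0 + 0 + 1 + 0 + 1 = 2.
By inclusion–exclusion the count is 120 − 85 + 2 = 37.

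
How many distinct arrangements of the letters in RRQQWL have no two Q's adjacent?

120

Total arrangements of RRQQWL: 6!/(2!·2!) = 180.
If the two Q's are adjacent, glue them into one block, leaving 5 items to arrange: (5)!/(2!) = 60 ways.
Subtracting, 180 − 60 = 120 arrangements keep the Q's apart.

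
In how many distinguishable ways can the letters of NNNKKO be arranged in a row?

60

Letter multiplicities in NNNKKO: K×2, N×3, O×1.
The number of distinct arrangements is 6!/(3!·2!) = 720/12 = 60.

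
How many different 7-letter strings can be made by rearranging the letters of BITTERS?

Letter multiplicities in BITTERS: B×1, E×1, I×1, R×1, S×1, T×2.
Dividing 7! = 5040 by 2! = 2 for the repeated letters gives 2520.

2520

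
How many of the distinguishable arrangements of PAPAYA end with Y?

With the last slot taken by Y, it remains to arrange the other 5 letters (PAPAA).
Those 5 letters have A appearing 3 times and P appearing twice, giving (5)!/(3!·2!) = 10.

10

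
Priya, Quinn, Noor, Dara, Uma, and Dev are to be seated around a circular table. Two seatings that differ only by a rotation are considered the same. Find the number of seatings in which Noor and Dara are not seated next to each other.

All circular seatings of 6 people number (5)! = 120.
Those with Noor next to Dara: fuse the pair into one unit and seat 5 units around a circle — 2·(4)! = 48.
Subtracting, 120 − 48 = 72.

72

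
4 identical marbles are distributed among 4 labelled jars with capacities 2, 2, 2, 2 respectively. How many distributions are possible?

19

By stars and bars, unrestricted non-negative solutions to x_1+…+x_4 = 4 number C(4+3,3) = 35.
Subtract solutions that violate a single cap (substitute x_i' = x_i − (cap_i+1)): x_1 ≥ 3 gives C(4,3) = 4; x_2 ≥ 3 gives C(4,3) = 4; x_3 ≥ 3 gives C(4,3) = 4; x_4 ≥ 3 gives C(4,3) = 4. Together 16.
No two caps can be exceeded simultaneously, so the pair terms are all 0.
By inclusion–exclusion the count is 35 − 16 + 0 = 19.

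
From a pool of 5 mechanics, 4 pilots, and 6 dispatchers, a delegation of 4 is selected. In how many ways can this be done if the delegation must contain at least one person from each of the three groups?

720

Total 4-person selections from all 15: C(15,4) = 1365.
Subtract selections that omit an entire group: no mechanics → C(10,4) = 210; no pilots → C(11,4) = 330; no dispatchers → C(9,4) = 126.
Add back selections omitting two groups (i.e. drawn from a single group): C(5,4) + C(4,4) + C(6,4) = 21.
By inclusion–exclusion: 1365 − 666 + 21 = 720.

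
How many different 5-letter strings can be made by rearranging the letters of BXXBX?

10

The 5 letters of BXXBX have repeats: B appearing twice and X appearing 3 times.
The number of distinct arrangements is 5!/(3!·2!) = 120/12 = 10.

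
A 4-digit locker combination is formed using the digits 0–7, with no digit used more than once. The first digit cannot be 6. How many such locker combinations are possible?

1470

The first digit has 8−1 = 7 choices (anything except 6).
The remaining 3 digits are filled from the other 7 symbols without repetition: 7 × 6 × 5 = 210.
Total: 7 × 210 = 1470.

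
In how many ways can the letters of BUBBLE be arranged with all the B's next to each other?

24

Treat the 3 copies of B as a single block. The multiset to arrange is then {BBB, E, L, U}, 4 items in all.
All 4 items are distinct, so there are (4)! = 24 arrangements.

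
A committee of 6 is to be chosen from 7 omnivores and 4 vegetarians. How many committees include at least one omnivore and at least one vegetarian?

455

Total 6-person selections from all 11: C(11,6) = 462.
Subtract selections that omit an entire group: no omnivores → C(4,6) = 0; no vegetarians → C(7,6) = 7.
Both groups omitted at once is impossible, so 462 − 7 = 455.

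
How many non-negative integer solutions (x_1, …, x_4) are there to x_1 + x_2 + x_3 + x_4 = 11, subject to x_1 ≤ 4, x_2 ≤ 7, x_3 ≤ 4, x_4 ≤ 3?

Ignoring the caps, the number of non-negative solutions to x_1+…+x_4 = 11 is C(14,3) = 364.
Subtract solutions that violate a single cap (substitute x_i' = x_i − (cap_i+1)): x_1 ≥ 5 gives C(9,3) = 84; x_2 ≥ 8 gives C(6,3) = 20; x_3 ≥ 5 gives C(9,3) = 84; x_4 ≥ 4 gives C(10,3) = 120. Together 308.
Add back pairs where two caps are both exceeded: 0 + 4 + 10 + 0 + 0 + 10 = 24.
By inclusion–exclusion the count is 364 − 308 + 24 = 80.

80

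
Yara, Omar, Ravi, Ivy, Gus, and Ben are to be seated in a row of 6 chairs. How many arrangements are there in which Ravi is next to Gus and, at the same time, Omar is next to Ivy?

Treat {Ravi,Gus} as one block (2 orders) and {Omar,Ivy} as another (2 orders).
That leaves 4 units to arrange: 2 × 2 × 4! = 4 × 24 = 96.

96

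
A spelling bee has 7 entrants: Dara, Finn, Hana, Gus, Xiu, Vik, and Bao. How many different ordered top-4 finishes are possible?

840

This is an ordered selection of 4 from 7: P(7,4).
That gives 7 × 6 × 5 × 4 = 840.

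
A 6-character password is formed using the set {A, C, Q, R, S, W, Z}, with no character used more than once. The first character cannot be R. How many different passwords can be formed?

4320

The first character has 7−1 = 6 choices (anything except R).
The remaining 5 characters are filled from the other 6 symbols without repetition: 6 × 5 × 4 × 3 × 2 = 720.
Total: 6 × 720 = 4320.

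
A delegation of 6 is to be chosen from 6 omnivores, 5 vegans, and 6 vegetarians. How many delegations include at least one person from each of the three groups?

10530

Unrestricted: C(17,6) = 12376 ways to pick any 6 of the 17.
Subtract selections that omit an entire group: no omnivores → C(11,6) = 462; no vegans → C(12,6) = 924; no vegetarians → C(11,6) = 462.
Add back selections omitting two groups (i.e. drawn from a single group): C(6,6) + C(5,6) + C(6,6) = 2.
By inclusion–exclusion: 12376 − 1848 + 2 = 10530.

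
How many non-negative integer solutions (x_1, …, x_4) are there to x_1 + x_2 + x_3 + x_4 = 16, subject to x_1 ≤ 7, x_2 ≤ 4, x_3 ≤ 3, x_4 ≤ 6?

34

Ignoring the caps, the number of non-negative solutions to x_1+…+x_4 = 16 is C(19,3) = 969.
Subtract solutions that violate a single cap (substitute x_i' = x_i − (cap_i+1)): x_1 ≥ 8 gives C(11,3) = 165; x_2 ≥ 5 gives C(14,3) = 364; x_3 ≥ 4 gives C(15,3) = 455; x_4 ≥ 7 gives C(12,3) = 220. Together 1204.
Add back pairs where two caps are both exceeded: 20 + 35 + 4 + 120 + 35 + 56 = 270.
Subtract triples: 0 + 0 + 0 + 1 = 1.
By inclusion–exclusion the count is 969 − 1204 + 270 − 1 = 34.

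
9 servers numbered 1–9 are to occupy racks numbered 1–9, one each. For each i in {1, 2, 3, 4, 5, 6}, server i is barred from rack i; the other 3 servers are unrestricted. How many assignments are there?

Let Aᵢ (for 1 ≤ i ≤ 6) be the placements that put server i in its forbidden rack. Any j of these fix j positions, leaving (9−j)! ways to fill the rest, and there are C(6,j) ways to pick which j.
By inclusion–exclusion, the number of valid placements is Σ_{j=0}^{6} (−1)^j C(6,j)·(9−j)!.
Computing: 362880 − 241920 + 75600 − 14400 + 1800 − 144 + 6 = 183822.

183822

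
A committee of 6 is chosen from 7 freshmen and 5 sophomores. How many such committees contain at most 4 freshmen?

Split by how many freshmen are chosen (0 through 4).
Sum: C(7,0)·C(5,6) + C(7,1)·C(5,5) + C(7,2)·C(5,4) + C(7,3)·C(5,3) + C(7,4)·C(5,2) = 0 + 7 + 105 + 350 + 350 = 812.

812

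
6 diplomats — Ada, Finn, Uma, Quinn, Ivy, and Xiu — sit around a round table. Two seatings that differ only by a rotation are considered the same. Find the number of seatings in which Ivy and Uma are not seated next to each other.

Without the restriction there are (5)! = 120 seatings.
Those with Ivy next to Uma: fuse the pair into one unit and seat 5 units around a circle — 2·(4)! = 48.
Subtracting, 120 − 48 = 72.

72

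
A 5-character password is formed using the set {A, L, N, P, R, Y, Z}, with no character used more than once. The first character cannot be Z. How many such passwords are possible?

The first character has 7−1 = 6 choices (anything except Z).
The remaining 4 characters are filled from the other 6 symbols without repetition: 6 × 5 × 4 × 3 = 360.
Total: 6 × 360 = 2160.

2160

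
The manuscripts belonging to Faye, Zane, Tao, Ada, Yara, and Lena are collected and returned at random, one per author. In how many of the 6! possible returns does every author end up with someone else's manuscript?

265

Count assignments avoiding every fixed point. For any j of the 6 authors fixed to their own manuscript, the other 6−j can be arranged in (6−j)! ways.
By inclusion–exclusion this is Σ_{j=0}^{6} (−1)^j C(6,j)·(6−j)!.
Computing: 720 − 720 + 360 − 120 + 30 − 6 + 1 = 265.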